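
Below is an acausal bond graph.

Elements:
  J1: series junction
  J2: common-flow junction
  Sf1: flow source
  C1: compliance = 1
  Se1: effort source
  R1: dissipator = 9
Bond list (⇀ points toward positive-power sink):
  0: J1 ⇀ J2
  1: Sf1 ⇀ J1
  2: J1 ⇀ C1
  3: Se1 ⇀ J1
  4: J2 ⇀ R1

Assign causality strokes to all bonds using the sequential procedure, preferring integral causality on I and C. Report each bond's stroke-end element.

β0 stroke→J1
β1 stroke→Sf1
β2 stroke→J1
β3 stroke→J1
β4 stroke→J2

b1 |Sf1  (Sf1 fixes flow; stroke at Sf1)
b3 |J1  (Se1: effort source, stroke at far end)
b0 |J1  (common-f at J1 fixed by 1)
b2 |J1  (J1 flow already set via bond 1)
b4 |J2  (J2: bond 0 brought flow, rest push out)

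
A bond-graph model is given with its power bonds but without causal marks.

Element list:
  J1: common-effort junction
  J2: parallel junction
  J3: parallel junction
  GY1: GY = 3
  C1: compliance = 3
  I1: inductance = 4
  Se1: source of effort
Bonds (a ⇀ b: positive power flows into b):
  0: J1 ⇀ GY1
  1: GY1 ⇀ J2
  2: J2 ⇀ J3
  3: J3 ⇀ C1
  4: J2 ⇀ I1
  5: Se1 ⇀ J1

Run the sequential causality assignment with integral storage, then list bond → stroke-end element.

b5 |J1  (Se1 (Se) sets effort on bond)
b0 |GY1  (common-e at J1 fixed by 5)
b1 |GY1  (GY1: gyrator matches bond 0)
b3 |J3  (C1 outputs effort q/C1)
b2 |J2  (J3: bond 3 brought effort, rest push out)
b4 |I1  (0-jn J2 has e-setter on 2)

β0 |GY1
β1 |GY1
β2 |J2
β3 |J3
β4 |I1
β5 |J1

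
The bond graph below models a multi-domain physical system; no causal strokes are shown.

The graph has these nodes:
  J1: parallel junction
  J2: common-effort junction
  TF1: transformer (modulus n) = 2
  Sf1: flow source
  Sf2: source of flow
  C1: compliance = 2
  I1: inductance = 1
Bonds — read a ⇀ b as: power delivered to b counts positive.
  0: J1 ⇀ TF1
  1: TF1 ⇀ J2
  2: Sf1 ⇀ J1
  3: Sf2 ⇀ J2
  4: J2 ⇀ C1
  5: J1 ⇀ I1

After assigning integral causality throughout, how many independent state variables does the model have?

2  (C1, I1 all integral)

b2 |Sf1  (source Sf1 imposes f)
b3 |Sf2  (Sf2: flow source, stroke at near end)
b4 |J2  (C1 integral (e out))
b1 |TF1  (0-jn J2 has e-setter on 4)
b0 |J1  (TF1 one-in-one-out from 1)
b5 |I1  (common-e at J1 fixed by 0)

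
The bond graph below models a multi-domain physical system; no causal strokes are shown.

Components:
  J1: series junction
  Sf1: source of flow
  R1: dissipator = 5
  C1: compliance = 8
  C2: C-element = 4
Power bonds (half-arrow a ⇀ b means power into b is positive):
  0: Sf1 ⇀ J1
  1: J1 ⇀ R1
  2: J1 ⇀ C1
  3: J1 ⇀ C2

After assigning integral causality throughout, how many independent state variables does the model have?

2  (C1, C2 all integral)

bond 0 stroke at Sf1  (Sf1 (Sf) sets flow on bond)
bond 1 stroke at J1  (1-jn J1 has f-setter on 0)
bond 2 stroke at J1  (1-jn J1 has f-setter on 0)
bond 3 stroke at J1  (J1 flow already set via bond 0)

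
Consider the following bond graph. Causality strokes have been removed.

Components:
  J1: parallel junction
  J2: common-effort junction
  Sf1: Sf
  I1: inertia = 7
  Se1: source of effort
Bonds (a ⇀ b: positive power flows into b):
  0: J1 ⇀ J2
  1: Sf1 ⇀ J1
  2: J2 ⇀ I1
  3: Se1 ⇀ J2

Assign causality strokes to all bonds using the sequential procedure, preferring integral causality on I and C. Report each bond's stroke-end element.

#0 stroke at J1
#1 stroke at Sf1
#2 stroke at I1
#3 stroke at J2

bond 1 stroke→Sf1  (Sf1: flow source, stroke at near end)
bond 3 stroke→J2  (source Se1 imposes e)
bond 0 stroke→J1  (J1: last free bond brings effort in)
bond 2 stroke→I1  (common-e at J2 fixed by 3)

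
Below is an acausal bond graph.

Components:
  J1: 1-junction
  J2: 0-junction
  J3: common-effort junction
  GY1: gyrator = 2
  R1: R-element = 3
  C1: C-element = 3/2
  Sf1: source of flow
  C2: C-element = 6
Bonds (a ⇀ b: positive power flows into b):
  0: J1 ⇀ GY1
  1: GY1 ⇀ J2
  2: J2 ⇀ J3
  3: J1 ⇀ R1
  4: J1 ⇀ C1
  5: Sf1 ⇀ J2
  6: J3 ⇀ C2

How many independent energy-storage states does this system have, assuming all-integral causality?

β5 stroke→Sf1  (source Sf1 imposes f)
β4 stroke→J1  (C1: C, integral causality)
β6 stroke→J3  (C2: C, integral causality)
β2 stroke→J2  (0-jn J3 has e-setter on 6)
β1 stroke→GY1  (J2: bond 2 brought effort, rest push out)
β0 stroke→GY1  (GY1 both-in/both-out from 1)
β3 stroke→J1  (common-f at J1 fixed by 0)

2  (C1, C2 all integral)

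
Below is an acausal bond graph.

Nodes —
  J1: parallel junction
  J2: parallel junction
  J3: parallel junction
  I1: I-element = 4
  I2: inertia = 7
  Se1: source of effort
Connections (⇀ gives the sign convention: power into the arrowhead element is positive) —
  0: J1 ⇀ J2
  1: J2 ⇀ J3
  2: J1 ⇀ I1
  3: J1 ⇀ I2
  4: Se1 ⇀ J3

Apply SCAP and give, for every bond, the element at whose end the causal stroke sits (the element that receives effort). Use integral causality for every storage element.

bond 0 stroke→J1
bond 1 stroke→J2
bond 2 stroke→I1
bond 3 stroke→I2
bond 4 stroke→J3

#4 →J3  (source Se1 imposes e)
#1 →J2  (0-jn J3 has e-setter on 4)
#0 →J1  (J2: bond 1 brought effort, rest push out)
#2 →I1  (common-e at J1 fixed by 0)
#3 →I2  (0-jn J1 has e-setter on 0)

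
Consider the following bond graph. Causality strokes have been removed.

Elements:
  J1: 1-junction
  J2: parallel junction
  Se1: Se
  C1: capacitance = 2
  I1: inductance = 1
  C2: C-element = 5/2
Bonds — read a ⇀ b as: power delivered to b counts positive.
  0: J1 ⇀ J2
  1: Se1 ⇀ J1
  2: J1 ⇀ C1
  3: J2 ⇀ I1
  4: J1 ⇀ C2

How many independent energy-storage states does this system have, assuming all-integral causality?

3  (C1, C2, I1 all integral)

#1 stroke at J1  (Se1 (Se) sets effort on bond)
#2 stroke at J1  (C1: C, integral causality)
#3 stroke at I1  (prefer integral on I1)
#0 stroke at J2  (closing 0-jn rule on J2)
#4 stroke at J1  (J1: bond 0 brought flow, rest push out)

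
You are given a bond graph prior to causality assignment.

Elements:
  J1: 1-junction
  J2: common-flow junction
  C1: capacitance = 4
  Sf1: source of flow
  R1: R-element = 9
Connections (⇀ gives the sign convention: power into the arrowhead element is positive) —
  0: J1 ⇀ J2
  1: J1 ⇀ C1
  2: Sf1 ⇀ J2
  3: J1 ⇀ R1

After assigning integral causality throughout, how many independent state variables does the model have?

1  (C1 all integral)

#2 stroke→Sf1  (source Sf1 imposes f)
#0 stroke→J2  (J2 flow already set via bond 2)
#1 stroke→J1  (common-f at J1 fixed by 0)
#3 stroke→J1  (1-jn J1 has f-setter on 0)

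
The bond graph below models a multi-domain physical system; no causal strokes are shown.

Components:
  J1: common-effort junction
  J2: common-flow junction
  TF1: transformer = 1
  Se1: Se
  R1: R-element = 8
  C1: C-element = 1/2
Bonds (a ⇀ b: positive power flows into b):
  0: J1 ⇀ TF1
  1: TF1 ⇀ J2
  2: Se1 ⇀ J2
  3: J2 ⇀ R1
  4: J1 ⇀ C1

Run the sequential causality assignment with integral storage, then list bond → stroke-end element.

b2 stroke at J2  (source Se1 imposes e)
b4 stroke at J1  (prefer integral on C1)
b0 stroke at TF1  (0-jn J1 has e-setter on 4)
b1 stroke at J2  (through TF1, causality passes straight; one stroke at TF1)
b3 stroke at R1  (closing 1-jn rule on J2)

β0 →TF1
β1 →J2
β2 →J2
β3 →R1
β4 →J1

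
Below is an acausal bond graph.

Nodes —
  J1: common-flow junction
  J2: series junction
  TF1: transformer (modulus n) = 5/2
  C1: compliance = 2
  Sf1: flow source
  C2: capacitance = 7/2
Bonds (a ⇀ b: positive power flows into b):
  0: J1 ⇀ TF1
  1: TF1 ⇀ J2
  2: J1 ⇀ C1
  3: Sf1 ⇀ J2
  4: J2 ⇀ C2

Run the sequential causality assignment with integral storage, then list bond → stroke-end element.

b0 |TF1
b1 |J2
b2 |J1
b3 |Sf1
b4 |J2

β3 →Sf1  (Sf1 (Sf) sets flow on bond)
β1 →J2  (1-jn J2 has f-setter on 3)
β4 →J2  (1-jn J2 has f-setter on 3)
β0 →TF1  (through TF1, causality passes straight; one stroke at TF1)
β2 →J1  (common-f at J1 fixed by 0)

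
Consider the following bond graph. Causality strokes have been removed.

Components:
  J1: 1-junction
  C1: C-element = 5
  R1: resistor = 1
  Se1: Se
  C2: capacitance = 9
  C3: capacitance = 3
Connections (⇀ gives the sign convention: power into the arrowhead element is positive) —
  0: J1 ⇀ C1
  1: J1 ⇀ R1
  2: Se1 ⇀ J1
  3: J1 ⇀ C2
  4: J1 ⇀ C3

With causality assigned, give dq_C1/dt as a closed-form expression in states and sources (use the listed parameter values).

β2 stroke at J1  (Se1: effort source, stroke at far end)
β0 stroke at J1  (C1 integral (e out))
β3 stroke at J1  (prefer integral on C2)
β4 stroke at J1  (C3 integral (e out))
β1 stroke at R1  (J1 needs exactly one f-in)

dq_C1/dt = E_Se1 - q_C1/5 - q_C2/9 - q_C3/3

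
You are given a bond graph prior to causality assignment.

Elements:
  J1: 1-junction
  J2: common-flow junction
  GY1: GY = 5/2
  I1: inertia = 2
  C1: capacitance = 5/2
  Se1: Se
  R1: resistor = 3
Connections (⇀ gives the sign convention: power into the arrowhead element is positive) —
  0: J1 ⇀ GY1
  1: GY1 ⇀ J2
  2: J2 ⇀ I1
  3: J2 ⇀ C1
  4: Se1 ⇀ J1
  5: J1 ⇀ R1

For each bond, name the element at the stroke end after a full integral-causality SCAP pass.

b4 |J1  (Se1 (Se) sets effort on bond)
b2 |I1  (I1 integral (f out))
b1 |J2  (common-f at J2 fixed by 2)
b3 |J2  (1-jn J2 has f-setter on 2)
b0 |J1  (GY1 both-in/both-out from 1)
b5 |R1  (only one flow-in slot at J1)

#0 |J1
#1 |J2
#2 |I1
#3 |J2
#4 |J1
#5 |R1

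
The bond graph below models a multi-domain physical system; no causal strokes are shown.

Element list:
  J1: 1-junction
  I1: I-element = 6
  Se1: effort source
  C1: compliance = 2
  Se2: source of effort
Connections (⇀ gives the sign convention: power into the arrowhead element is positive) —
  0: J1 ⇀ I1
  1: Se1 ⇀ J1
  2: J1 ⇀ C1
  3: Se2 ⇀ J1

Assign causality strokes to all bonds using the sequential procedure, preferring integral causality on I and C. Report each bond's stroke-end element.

bond 1 →J1  (Se1 (Se) sets effort on bond)
bond 3 →J1  (source Se2 imposes e)
bond 0 →I1  (prefer integral on I1)
bond 2 →J1  (common-f at J1 fixed by 0)

β0 |I1
β1 |J1
β2 |J1
β3 |J1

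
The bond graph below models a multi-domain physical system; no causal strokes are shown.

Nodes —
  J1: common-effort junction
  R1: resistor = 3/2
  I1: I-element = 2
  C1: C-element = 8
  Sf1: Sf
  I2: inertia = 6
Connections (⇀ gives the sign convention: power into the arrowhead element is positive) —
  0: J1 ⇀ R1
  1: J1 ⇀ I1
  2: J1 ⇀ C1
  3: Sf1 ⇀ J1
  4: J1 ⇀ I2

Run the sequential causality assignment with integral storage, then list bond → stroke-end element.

bond 3 stroke at Sf1  (Sf1 fixes flow; stroke at Sf1)
bond 1 stroke at I1  (I1 outputs flow p/I1)
bond 2 stroke at J1  (C1 outputs effort q/C1)
bond 0 stroke at R1  (J1: bond 2 brought effort, rest push out)
bond 4 stroke at I2  (J1: bond 2 brought effort, rest push out)

bond 0 stroke at R1
bond 1 stroke at I1
bond 2 stroke at J1
bond 3 stroke at Sf1
bond 4 stroke at I2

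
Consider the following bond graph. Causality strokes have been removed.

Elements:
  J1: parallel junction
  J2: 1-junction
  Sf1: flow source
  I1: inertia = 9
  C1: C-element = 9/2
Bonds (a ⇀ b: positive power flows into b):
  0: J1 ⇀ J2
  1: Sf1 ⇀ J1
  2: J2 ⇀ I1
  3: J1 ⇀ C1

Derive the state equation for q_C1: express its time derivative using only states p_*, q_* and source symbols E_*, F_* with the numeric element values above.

β1 stroke→Sf1  (Sf1: flow source, stroke at near end)
β2 stroke→I1  (I1 outputs flow p/I1)
β0 stroke→J2  (J2 flow already set via bond 2)
β3 stroke→J1  (J1 needs exactly one e-in)

dq_C1/dt = F_Sf1 - p_I1/9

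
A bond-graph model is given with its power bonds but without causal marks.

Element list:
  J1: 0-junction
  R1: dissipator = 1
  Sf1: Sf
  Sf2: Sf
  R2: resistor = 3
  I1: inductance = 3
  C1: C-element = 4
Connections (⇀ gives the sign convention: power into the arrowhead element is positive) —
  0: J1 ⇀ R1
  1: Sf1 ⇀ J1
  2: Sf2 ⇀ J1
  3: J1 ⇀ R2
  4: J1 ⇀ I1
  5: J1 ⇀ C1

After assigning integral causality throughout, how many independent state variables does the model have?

2  (C1, I1 all integral)

#1 stroke at Sf1  (Sf1: flow source, stroke at near end)
#2 stroke at Sf2  (source Sf2 imposes f)
#4 stroke at I1  (I1 outputs flow p/I1)
#5 stroke at J1  (C1: C, integral causality)
#0 stroke at R1  (J1 effort already set via bond 5)
#3 stroke at R2  (common-e at J1 fixed by 5)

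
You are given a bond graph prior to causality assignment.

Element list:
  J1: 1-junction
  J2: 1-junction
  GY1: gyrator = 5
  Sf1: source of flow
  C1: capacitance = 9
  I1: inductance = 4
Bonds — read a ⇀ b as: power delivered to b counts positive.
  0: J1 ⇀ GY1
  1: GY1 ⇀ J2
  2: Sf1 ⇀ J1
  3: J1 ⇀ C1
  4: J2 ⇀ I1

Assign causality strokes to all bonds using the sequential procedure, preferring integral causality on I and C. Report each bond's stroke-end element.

β0 stroke at J1
β1 stroke at J2
β2 stroke at Sf1
β3 stroke at J1
β4 stroke at I1

β2 stroke at Sf1  (Sf1 fixes flow; stroke at Sf1)
β0 stroke at J1  (1-jn J1 has f-setter on 2)
β3 stroke at J1  (J1 flow already set via bond 2)
β1 stroke at J2  (GY1: gyrator matches bond 0)
β4 stroke at I1  (closing 1-jn rule on J2)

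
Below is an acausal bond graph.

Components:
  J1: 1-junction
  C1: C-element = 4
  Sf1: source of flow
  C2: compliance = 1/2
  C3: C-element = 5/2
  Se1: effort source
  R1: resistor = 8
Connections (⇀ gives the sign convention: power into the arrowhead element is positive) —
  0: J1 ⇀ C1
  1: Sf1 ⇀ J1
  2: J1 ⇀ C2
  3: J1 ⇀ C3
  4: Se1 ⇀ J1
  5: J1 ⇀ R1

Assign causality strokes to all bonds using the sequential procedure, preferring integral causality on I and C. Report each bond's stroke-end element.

bond 1 stroke→Sf1  (Sf1: flow source, stroke at near end)
bond 4 stroke→J1  (Se1: effort source, stroke at far end)
bond 0 stroke→J1  (J1: bond 1 brought flow, rest push out)
bond 2 stroke→J1  (common-f at J1 fixed by 1)
bond 3 stroke→J1  (common-f at J1 fixed by 1)
bond 5 stroke→J1  (J1: bond 1 brought flow, rest push out)

β0 stroke at J1
β1 stroke at Sf1
β2 stroke at J1
β3 stroke at J1
β4 stroke at J1
β5 stroke at J1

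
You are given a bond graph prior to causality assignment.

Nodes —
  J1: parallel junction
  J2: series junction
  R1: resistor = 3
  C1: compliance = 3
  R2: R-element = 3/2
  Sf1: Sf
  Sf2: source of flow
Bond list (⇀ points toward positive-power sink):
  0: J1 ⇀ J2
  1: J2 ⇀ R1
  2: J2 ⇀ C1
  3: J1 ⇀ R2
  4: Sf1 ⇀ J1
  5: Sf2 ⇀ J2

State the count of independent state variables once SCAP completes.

b4 stroke→Sf1  (source Sf1 imposes f)
b5 stroke→Sf2  (source Sf2 imposes f)
b0 stroke→J2  (1-jn J2 has f-setter on 5)
b1 stroke→J2  (J2: bond 5 brought flow, rest push out)
b2 stroke→J2  (1-jn J2 has f-setter on 5)
b3 stroke→J1  (J1: last free bond brings effort in)

1  (C1 all integral)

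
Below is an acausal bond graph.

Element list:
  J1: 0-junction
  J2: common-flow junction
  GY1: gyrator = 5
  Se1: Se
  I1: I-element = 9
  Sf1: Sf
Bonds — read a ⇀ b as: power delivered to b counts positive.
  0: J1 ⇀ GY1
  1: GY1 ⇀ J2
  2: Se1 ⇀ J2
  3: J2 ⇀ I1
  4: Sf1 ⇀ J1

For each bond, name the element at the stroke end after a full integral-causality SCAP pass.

#0 →J1
#1 →J2
#2 →J2
#3 →I1
#4 →Sf1

b2 |J2  (Se1 fixes effort; stroke away)
b4 |Sf1  (Sf1 fixes flow; stroke at Sf1)
b0 |J1  (J1 needs exactly one e-in)
b1 |J2  (GY1 both-in/both-out from 0)
b3 |I1  (only one flow-in slot at J2)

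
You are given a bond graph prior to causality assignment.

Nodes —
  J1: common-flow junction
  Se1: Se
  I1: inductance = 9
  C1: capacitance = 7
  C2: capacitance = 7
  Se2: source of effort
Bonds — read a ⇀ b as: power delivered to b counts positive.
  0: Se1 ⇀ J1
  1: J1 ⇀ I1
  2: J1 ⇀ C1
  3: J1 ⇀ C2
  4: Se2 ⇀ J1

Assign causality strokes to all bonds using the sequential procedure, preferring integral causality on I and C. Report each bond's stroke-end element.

b0 stroke→J1  (Se1 fixes effort; stroke away)
b4 stroke→J1  (source Se2 imposes e)
b1 stroke→I1  (I1: I, integral causality)
b2 stroke→J1  (common-f at J1 fixed by 1)
b3 stroke→J1  (common-f at J1 fixed by 1)

b0 stroke→J1
b1 stroke→I1
b2 stroke→J1
b3 stroke→J1
b4 stroke→J1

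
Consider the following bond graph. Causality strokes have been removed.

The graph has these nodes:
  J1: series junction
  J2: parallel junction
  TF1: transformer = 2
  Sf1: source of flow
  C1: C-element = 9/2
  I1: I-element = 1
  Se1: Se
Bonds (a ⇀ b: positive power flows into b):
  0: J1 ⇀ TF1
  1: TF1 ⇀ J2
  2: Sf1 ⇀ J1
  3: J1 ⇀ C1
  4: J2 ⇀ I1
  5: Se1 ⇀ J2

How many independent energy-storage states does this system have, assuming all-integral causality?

β2 stroke→Sf1  (Sf1 fixes flow; stroke at Sf1)
β5 stroke→J2  (Se1: effort source, stroke at far end)
β0 stroke→J1  (J1 flow already set via bond 2)
β3 stroke→J1  (J1 flow already set via bond 2)
β1 stroke→TF1  (J2 effort already set via bond 5)
β4 stroke→I1  (J2: bond 5 brought effort, rest push out)

2  (C1, I1 all integral)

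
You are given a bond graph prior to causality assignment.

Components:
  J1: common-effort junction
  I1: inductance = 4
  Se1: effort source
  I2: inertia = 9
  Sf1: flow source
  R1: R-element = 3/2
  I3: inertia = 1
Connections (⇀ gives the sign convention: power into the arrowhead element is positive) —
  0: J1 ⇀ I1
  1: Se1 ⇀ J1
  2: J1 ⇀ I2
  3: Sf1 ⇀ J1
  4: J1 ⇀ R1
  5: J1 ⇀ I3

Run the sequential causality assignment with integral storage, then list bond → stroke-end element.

bond 0 |I1
bond 1 |J1
bond 2 |I2
bond 3 |Sf1
bond 4 |R1
bond 5 |I3

bond 1 |J1  (Se1 (Se) sets effort on bond)
bond 3 |Sf1  (Sf1 fixes flow; stroke at Sf1)
bond 0 |I1  (J1: bond 1 brought effort, rest push out)
bond 2 |I2  (common-e at J1 fixed by 1)
bond 4 |R1  (common-e at J1 fixed by 1)
bond 5 |I3  (0-jn J1 has e-setter on 1)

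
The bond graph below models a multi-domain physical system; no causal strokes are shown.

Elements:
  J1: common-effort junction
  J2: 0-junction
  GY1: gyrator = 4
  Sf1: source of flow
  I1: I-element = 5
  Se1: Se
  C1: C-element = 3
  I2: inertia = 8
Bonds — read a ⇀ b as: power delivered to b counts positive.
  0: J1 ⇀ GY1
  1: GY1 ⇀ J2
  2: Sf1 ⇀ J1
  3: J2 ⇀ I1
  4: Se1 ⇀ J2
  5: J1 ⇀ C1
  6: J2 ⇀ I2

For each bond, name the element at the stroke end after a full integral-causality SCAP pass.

#2 stroke at Sf1  (Sf1: flow source, stroke at near end)
#4 stroke at J2  (Se1: effort source, stroke at far end)
#1 stroke at GY1  (J2: bond 4 brought effort, rest push out)
#3 stroke at I1  (common-e at J2 fixed by 4)
#6 stroke at I2  (common-e at J2 fixed by 4)
#0 stroke at GY1  (GY1 both-in/both-out from 1)
#5 stroke at J1  (J1 needs exactly one e-in)

β0 stroke at GY1
β1 stroke at GY1
β2 stroke at Sf1
β3 stroke at I1
β4 stroke at J2
β5 stroke at J1
β6 stroke at I2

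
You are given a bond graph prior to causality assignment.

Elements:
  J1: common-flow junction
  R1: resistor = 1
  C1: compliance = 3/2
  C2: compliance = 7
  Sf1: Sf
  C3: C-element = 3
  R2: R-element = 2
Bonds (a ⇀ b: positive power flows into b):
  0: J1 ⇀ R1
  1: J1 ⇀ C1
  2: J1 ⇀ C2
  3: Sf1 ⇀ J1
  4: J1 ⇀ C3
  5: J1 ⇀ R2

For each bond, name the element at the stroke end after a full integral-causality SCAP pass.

bond 3 stroke at Sf1  (Sf1 (Sf) sets flow on bond)
bond 0 stroke at J1  (1-jn J1 has f-setter on 3)
bond 1 stroke at J1  (J1 flow already set via bond 3)
bond 2 stroke at J1  (J1: bond 3 brought flow, rest push out)
bond 4 stroke at J1  (J1: bond 3 brought flow, rest push out)
bond 5 stroke at J1  (1-jn J1 has f-setter on 3)

β0 stroke→J1
β1 stroke→J1
β2 stroke→J1
β3 stroke→Sf1
β4 stroke→J1
β5 stroke→J1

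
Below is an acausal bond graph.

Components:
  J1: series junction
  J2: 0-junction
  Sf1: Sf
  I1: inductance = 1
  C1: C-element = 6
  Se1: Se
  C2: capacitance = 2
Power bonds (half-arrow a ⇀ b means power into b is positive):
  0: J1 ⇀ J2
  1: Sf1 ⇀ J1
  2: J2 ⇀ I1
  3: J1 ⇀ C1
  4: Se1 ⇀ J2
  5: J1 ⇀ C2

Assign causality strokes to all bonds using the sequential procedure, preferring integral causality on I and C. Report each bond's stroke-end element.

#0 stroke at J1
#1 stroke at Sf1
#2 stroke at I1
#3 stroke at J1
#4 stroke at J2
#5 stroke at J1

b1 stroke→Sf1  (Sf1 fixes flow; stroke at Sf1)
b4 stroke→J2  (source Se1 imposes e)
b0 stroke→J1  (J1: bond 1 brought flow, rest push out)
b3 stroke→J1  (J1: bond 1 brought flow, rest push out)
b5 stroke→J1  (1-jn J1 has f-setter on 1)
b2 stroke→I1  (J2 effort already set via bond 4)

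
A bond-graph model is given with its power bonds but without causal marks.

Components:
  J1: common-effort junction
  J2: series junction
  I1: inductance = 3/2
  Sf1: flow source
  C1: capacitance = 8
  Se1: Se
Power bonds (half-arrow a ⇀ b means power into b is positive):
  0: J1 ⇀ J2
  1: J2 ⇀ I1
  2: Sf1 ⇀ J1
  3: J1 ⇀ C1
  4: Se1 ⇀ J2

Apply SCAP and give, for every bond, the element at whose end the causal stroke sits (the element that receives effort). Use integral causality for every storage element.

bond 2 stroke at Sf1  (Sf1 (Sf) sets flow on bond)
bond 4 stroke at J2  (source Se1 imposes e)
bond 1 stroke at I1  (I1 integral (f out))
bond 0 stroke at J2  (J2: bond 1 brought flow, rest push out)
bond 3 stroke at J1  (J1 needs exactly one e-in)

#0 stroke at J2
#1 stroke at I1
#2 stroke at Sf1
#3 stroke at J1
#4 stroke at J2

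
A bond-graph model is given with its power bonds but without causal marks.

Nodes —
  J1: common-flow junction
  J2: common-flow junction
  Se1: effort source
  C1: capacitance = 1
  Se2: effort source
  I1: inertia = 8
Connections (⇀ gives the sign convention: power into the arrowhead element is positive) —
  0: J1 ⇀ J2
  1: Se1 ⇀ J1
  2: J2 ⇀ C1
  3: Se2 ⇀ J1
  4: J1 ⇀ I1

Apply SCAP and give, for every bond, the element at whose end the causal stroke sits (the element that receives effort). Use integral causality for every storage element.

#0 →J1
#1 →J1
#2 →J2
#3 →J1
#4 →I1

#1 stroke at J1  (Se1: effort source, stroke at far end)
#3 stroke at J1  (Se2 (Se) sets effort on bond)
#2 stroke at J2  (C1 integral (e out))
#0 stroke at J1  (J2: last free bond brings flow in)
#4 stroke at I1  (closing 1-jn rule on J1)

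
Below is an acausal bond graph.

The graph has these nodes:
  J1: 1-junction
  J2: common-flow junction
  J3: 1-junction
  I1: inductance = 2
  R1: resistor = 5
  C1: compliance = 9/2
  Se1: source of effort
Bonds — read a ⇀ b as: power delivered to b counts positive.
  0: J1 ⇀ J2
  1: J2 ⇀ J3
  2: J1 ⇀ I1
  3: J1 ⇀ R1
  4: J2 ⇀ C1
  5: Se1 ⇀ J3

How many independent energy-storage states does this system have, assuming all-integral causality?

bond 5 |J3  (Se1: effort source, stroke at far end)
bond 1 |J2  (only one flow-in slot at J3)
bond 2 |I1  (I1: I, integral causality)
bond 0 |J1  (J1 flow already set via bond 2)
bond 3 |J1  (J1: bond 2 brought flow, rest push out)
bond 4 |J2  (1-jn J2 has f-setter on 0)

2  (C1, I1 all integral)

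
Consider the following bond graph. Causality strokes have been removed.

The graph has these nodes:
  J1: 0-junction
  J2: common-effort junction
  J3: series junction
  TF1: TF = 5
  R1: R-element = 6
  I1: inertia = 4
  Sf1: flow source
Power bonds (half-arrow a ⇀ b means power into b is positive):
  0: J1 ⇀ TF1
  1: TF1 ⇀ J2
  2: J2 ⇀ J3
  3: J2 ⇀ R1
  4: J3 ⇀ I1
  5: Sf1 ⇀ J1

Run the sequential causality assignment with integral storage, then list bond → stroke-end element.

b0 →J1
b1 →TF1
b2 →J3
b3 →J2
b4 →I1
b5 →Sf1

#5 |Sf1  (source Sf1 imposes f)
#0 |J1  (closing 0-jn rule on J1)
#1 |TF1  (TF1: transformer flips bond 0)
#4 |I1  (I1 outputs flow p/I1)
#2 |J3  (common-f at J3 fixed by 4)
#3 |J2  (J2: last free bond brings effort in)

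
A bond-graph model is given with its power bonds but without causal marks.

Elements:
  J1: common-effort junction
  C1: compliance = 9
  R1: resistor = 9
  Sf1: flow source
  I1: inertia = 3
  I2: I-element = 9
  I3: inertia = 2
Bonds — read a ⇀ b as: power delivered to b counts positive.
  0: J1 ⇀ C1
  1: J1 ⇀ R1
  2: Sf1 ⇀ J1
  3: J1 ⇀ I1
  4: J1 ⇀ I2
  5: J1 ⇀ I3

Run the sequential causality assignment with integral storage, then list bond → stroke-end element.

bond 2 →Sf1  (source Sf1 imposes f)
bond 0 →J1  (C1 integral (e out))
bond 1 →R1  (J1 effort already set via bond 0)
bond 3 →I1  (J1 effort already set via bond 0)
bond 4 →I2  (J1 effort already set via bond 0)
bond 5 →I3  (J1: bond 0 brought effort, rest push out)

bond 0 |J1
bond 1 |R1
bond 2 |Sf1
bond 3 |I1
bond 4 |I2
bond 5 |I3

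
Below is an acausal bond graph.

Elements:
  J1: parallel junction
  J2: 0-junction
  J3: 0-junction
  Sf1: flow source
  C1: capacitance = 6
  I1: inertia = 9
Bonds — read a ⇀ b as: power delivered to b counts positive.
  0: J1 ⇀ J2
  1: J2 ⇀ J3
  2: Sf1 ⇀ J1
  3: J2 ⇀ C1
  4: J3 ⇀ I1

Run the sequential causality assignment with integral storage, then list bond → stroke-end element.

b2 stroke→Sf1  (Sf1: flow source, stroke at near end)
b0 stroke→J1  (J1: last free bond brings effort in)
b3 stroke→J2  (C1: C, integral causality)
b1 stroke→J3  (J2 effort already set via bond 3)
b4 stroke→I1  (common-e at J3 fixed by 1)

β0 |J1
β1 |J3
β2 |Sf1
β3 |J2
β4 |I1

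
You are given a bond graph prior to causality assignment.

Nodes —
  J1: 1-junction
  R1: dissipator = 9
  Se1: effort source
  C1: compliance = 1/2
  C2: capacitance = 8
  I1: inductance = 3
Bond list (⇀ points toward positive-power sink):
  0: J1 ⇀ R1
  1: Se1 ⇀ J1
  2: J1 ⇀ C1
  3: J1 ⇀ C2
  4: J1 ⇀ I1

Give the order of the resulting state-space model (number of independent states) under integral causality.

β1 stroke→J1  (Se1 fixes effort; stroke away)
β2 stroke→J1  (C1 outputs effort q/C1)
β3 stroke→J1  (C2 integral (e out))
β4 stroke→I1  (I1 outputs flow p/I1)
β0 stroke→J1  (1-jn J1 has f-setter on 4)

3  (C1, C2, I1 all integral)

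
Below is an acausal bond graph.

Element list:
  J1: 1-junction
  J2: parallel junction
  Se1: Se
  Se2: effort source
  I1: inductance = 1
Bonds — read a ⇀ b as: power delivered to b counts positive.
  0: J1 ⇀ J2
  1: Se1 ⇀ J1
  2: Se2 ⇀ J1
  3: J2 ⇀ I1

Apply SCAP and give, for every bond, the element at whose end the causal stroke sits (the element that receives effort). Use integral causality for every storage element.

bond 1 stroke at J1  (Se1 (Se) sets effort on bond)
bond 2 stroke at J1  (Se2 (Se) sets effort on bond)
bond 0 stroke at J2  (J1: last free bond brings flow in)
bond 3 stroke at I1  (J2: bond 0 brought effort, rest push out)

b0 stroke→J2
b1 stroke→J1
b2 stroke→J1
b3 stroke→I1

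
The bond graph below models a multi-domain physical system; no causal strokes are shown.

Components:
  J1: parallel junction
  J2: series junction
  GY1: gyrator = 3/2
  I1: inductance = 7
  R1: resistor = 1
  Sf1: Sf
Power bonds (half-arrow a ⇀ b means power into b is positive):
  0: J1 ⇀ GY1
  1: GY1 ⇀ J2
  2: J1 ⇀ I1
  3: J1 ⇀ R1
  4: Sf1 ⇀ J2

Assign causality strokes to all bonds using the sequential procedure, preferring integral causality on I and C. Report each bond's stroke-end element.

β0 →J1
β1 →J2
β2 →I1
β3 →R1
β4 →Sf1

#4 stroke at Sf1  (Sf1: flow source, stroke at near end)
#1 stroke at J2  (common-f at J2 fixed by 4)
#0 stroke at J1  (GY1 both-in/both-out from 1)
#2 stroke at I1  (J1 effort already set via bond 0)
#3 stroke at R1  (common-e at J1 fixed by 0)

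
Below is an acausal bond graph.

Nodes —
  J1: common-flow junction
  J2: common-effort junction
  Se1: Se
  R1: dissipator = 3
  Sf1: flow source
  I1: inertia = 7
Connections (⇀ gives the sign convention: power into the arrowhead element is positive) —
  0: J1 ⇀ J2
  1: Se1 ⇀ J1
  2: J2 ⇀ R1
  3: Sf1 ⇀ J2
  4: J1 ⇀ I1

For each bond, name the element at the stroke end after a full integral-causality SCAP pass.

bond 0 |J1
bond 1 |J1
bond 2 |J2
bond 3 |Sf1
bond 4 |I1

#1 stroke at J1  (Se1: effort source, stroke at far end)
#3 stroke at Sf1  (Sf1 fixes flow; stroke at Sf1)
#4 stroke at I1  (prefer integral on I1)
#0 stroke at J1  (J1: bond 4 brought flow, rest push out)
#2 stroke at J2  (J2 needs exactly one e-in)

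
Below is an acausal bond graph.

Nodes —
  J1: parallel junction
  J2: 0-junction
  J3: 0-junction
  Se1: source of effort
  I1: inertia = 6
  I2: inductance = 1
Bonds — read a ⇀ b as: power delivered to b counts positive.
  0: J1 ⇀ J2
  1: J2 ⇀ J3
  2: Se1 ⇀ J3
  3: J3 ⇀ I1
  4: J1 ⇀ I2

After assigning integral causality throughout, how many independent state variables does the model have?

b2 stroke→J3  (Se1 fixes effort; stroke away)
b1 stroke→J2  (common-e at J3 fixed by 2)
b3 stroke→I1  (J3: bond 2 brought effort, rest push out)
b0 stroke→J1  (0-jn J2 has e-setter on 1)
b4 stroke→I2  (common-e at J1 fixed by 0)

2  (I1, I2 all integral)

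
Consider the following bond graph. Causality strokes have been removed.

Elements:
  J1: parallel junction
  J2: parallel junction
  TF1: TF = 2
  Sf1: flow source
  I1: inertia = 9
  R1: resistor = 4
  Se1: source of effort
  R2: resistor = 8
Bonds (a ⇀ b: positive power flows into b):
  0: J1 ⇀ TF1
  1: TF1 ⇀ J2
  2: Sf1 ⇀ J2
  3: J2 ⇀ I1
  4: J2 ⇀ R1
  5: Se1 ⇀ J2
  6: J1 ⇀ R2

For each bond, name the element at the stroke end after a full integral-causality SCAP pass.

b0 →J1
b1 →TF1
b2 →Sf1
b3 →I1
b4 →R1
b5 →J2
b6 →R2

b2 |Sf1  (Sf1 fixes flow; stroke at Sf1)
b5 |J2  (Se1 fixes effort; stroke away)
b1 |TF1  (common-e at J2 fixed by 5)
b3 |I1  (common-e at J2 fixed by 5)
b4 |R1  (J2: bond 5 brought effort, rest push out)
b0 |J1  (TF1: transformer flips bond 1)
b6 |R2  (0-jn J1 has e-setter on 0)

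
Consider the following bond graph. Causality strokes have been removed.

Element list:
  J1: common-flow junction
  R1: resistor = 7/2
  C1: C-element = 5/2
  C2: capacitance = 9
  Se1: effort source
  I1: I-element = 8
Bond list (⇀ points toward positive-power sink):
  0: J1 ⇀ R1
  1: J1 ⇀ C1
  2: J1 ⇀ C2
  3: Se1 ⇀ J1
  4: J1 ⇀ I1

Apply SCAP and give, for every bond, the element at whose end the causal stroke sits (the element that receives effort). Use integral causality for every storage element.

b3 stroke at J1  (Se1: effort source, stroke at far end)
b1 stroke at J1  (prefer integral on C1)
b2 stroke at J1  (C2 outputs effort q/C2)
b4 stroke at I1  (I1: I, integral causality)
b0 stroke at J1  (J1 flow already set via bond 4)

bond 0 stroke→J1
bond 1 stroke→J1
bond 2 stroke→J1
bond 3 stroke→J1
bond 4 stroke→I1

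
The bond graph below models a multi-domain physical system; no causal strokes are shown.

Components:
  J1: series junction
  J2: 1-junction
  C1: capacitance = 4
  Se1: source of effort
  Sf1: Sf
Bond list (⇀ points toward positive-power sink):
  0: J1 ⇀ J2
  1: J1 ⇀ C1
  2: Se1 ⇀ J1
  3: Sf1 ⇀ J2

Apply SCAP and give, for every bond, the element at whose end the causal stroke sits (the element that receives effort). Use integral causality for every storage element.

#0 |J2
#1 |J1
#2 |J1
#3 |Sf1

b2 |J1  (Se1 (Se) sets effort on bond)
b3 |Sf1  (source Sf1 imposes f)
b0 |J2  (1-jn J2 has f-setter on 3)
b1 |J1  (common-f at J1 fixed by 0)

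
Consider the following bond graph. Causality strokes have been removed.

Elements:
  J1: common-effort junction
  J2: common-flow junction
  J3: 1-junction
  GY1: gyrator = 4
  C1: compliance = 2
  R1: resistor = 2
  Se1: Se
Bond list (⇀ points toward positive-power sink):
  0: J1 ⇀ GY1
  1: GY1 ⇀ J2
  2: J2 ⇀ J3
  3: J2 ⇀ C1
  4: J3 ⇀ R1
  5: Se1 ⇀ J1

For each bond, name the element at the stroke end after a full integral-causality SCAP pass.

β5 stroke at J1  (Se1 (Se) sets effort on bond)
β0 stroke at GY1  (J1 effort already set via bond 5)
β1 stroke at GY1  (GY GY1: same side as bond 0)
β2 stroke at J2  (common-f at J2 fixed by 1)
β3 stroke at J2  (1-jn J2 has f-setter on 1)
β4 stroke at J3  (1-jn J3 has f-setter on 2)

b0 stroke at GY1
b1 stroke at GY1
b2 stroke at J2
b3 stroke at J2
b4 stroke at J3
b5 stroke at J1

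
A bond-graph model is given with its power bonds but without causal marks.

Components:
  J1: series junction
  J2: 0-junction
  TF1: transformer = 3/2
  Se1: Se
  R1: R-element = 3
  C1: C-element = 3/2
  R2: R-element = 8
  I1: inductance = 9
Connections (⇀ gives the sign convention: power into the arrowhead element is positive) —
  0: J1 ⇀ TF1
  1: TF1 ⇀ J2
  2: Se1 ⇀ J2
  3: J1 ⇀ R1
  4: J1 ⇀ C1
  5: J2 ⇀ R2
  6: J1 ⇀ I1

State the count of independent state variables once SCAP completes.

2  (C1, I1 all integral)

#2 |J2  (Se1 fixes effort; stroke away)
#1 |TF1  (J2 effort already set via bond 2)
#5 |R2  (J2 effort already set via bond 2)
#0 |J1  (through TF1, causality passes straight; one stroke at TF1)
#4 |J1  (C1 outputs effort q/C1)
#6 |I1  (I1: I, integral causality)
#3 |J1  (J1: bond 6 brought flow, rest push out)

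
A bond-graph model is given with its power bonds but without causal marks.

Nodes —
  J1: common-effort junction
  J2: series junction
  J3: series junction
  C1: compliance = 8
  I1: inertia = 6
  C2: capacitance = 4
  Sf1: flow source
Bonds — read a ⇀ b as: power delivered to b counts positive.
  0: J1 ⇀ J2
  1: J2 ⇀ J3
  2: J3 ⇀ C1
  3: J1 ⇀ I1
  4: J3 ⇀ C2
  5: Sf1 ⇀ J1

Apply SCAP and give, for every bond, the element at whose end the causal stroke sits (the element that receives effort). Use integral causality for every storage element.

β0 stroke→J1
β1 stroke→J2
β2 stroke→J3
β3 stroke→I1
β4 stroke→J3
β5 stroke→Sf1

bond 5 stroke→Sf1  (Sf1 fixes flow; stroke at Sf1)
bond 2 stroke→J3  (C1: C, integral causality)
bond 3 stroke→I1  (I1 integral (f out))
bond 0 stroke→J1  (closing 0-jn rule on J1)
bond 1 stroke→J2  (1-jn J2 has f-setter on 0)
bond 4 stroke→J3  (J3: bond 1 brought flow, rest push out)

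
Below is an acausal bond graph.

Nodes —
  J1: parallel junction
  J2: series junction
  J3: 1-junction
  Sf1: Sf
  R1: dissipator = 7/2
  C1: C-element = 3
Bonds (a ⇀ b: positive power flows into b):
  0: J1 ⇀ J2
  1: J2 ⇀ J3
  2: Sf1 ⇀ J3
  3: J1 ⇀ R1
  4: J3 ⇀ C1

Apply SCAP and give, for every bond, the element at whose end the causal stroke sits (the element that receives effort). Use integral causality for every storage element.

#2 →Sf1  (source Sf1 imposes f)
#1 →J3  (common-f at J3 fixed by 2)
#4 →J3  (1-jn J3 has f-setter on 2)
#0 →J2  (J2 flow already set via bond 1)
#3 →J1  (J1: last free bond brings effort in)

β0 →J2
β1 →J3
β2 →Sf1
β3 →J1
β4 →J3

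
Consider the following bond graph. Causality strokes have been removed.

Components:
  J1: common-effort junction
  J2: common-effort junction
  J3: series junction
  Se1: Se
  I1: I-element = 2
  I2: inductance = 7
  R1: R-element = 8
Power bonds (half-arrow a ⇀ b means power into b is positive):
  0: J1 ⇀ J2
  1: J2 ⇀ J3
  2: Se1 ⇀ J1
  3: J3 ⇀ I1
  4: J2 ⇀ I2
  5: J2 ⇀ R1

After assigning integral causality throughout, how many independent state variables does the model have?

2  (I1, I2 all integral)

β2 →J1  (Se1 fixes effort; stroke away)
β0 →J2  (0-jn J1 has e-setter on 2)
β1 →J3  (common-e at J2 fixed by 0)
β4 →I2  (J2: bond 0 brought effort, rest push out)
β5 →R1  (J2: bond 0 brought effort, rest push out)
β3 →I1  (closing 1-jn rule on J3)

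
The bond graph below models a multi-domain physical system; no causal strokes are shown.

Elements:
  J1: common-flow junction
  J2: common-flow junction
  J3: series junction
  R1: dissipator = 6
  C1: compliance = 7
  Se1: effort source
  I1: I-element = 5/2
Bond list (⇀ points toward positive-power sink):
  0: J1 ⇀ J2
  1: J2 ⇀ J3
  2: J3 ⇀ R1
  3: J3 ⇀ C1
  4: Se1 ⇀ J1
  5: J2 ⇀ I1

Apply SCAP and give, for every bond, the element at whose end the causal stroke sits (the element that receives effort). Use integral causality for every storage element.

β0 |J2
β1 |J2
β2 |J3
β3 |J3
β4 |J1
β5 |I1

β4 |J1  (Se1: effort source, stroke at far end)
β0 |J2  (only one flow-in slot at J1)
β3 |J3  (C1 integral (e out))
β5 |I1  (I1 outputs flow p/I1)
β1 |J2  (1-jn J2 has f-setter on 5)
β2 |J3  (common-f at J3 fixed by 1)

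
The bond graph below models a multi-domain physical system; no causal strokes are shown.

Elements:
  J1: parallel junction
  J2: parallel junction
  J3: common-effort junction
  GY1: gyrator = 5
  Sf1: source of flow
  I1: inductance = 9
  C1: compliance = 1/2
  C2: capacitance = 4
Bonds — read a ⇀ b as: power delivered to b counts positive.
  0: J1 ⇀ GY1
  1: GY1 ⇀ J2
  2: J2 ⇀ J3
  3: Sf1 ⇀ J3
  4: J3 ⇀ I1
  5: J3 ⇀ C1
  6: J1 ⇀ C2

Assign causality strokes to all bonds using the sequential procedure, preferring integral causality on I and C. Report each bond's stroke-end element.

β0 |GY1
β1 |GY1
β2 |J2
β3 |Sf1
β4 |I1
β5 |J3
β6 |J1

bond 3 stroke at Sf1  (Sf1 (Sf) sets flow on bond)
bond 4 stroke at I1  (I1: I, integral causality)
bond 5 stroke at J3  (C1: C, integral causality)
bond 2 stroke at J2  (J3 effort already set via bond 5)
bond 1 stroke at GY1  (0-jn J2 has e-setter on 2)
bond 0 stroke at GY1  (GY1: gyrator matches bond 1)
bond 6 stroke at J1  (closing 0-jn rule on J1)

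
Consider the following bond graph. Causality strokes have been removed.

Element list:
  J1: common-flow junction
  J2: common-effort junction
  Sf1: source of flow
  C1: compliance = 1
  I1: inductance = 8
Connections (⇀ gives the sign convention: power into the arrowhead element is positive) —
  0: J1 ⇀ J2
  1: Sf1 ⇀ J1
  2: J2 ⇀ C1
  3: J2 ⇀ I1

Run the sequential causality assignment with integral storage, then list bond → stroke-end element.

bond 1 stroke at Sf1  (Sf1: flow source, stroke at near end)
bond 0 stroke at J1  (common-f at J1 fixed by 1)
bond 2 stroke at J2  (C1: C, integral causality)
bond 3 stroke at I1  (J2 effort already set via bond 2)

bond 0 stroke at J1
bond 1 stroke at Sf1
bond 2 stroke at J2
bond 3 stroke at I1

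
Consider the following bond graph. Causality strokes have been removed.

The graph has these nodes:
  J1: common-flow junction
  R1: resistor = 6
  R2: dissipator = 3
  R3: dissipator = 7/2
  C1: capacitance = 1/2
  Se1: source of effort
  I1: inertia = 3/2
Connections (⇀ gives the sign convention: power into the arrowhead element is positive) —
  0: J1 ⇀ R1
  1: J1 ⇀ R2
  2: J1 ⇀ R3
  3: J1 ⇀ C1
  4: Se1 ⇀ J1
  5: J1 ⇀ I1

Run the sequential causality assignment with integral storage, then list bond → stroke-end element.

b4 →J1  (source Se1 imposes e)
b3 →J1  (C1 outputs effort q/C1)
b5 →I1  (I1: I, integral causality)
b0 →J1  (J1 flow already set via bond 5)
b1 →J1  (J1: bond 5 brought flow, rest push out)
b2 →J1  (common-f at J1 fixed by 5)

#0 |J1
#1 |J1
#2 |J1
#3 |J1
#4 |J1
#5 |I1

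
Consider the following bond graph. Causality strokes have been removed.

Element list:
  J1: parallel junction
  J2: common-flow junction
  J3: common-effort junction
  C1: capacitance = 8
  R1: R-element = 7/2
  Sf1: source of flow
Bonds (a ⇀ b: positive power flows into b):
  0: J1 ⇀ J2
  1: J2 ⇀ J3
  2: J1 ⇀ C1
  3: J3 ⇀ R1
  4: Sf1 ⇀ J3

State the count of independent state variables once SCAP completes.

1  (C1 all integral)

#4 stroke at Sf1  (Sf1: flow source, stroke at near end)
#2 stroke at J1  (prefer integral on C1)
#0 stroke at J2  (0-jn J1 has e-setter on 2)
#1 stroke at J3  (J2: last free bond brings flow in)
#3 stroke at R1  (J3 effort already set via bond 1)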